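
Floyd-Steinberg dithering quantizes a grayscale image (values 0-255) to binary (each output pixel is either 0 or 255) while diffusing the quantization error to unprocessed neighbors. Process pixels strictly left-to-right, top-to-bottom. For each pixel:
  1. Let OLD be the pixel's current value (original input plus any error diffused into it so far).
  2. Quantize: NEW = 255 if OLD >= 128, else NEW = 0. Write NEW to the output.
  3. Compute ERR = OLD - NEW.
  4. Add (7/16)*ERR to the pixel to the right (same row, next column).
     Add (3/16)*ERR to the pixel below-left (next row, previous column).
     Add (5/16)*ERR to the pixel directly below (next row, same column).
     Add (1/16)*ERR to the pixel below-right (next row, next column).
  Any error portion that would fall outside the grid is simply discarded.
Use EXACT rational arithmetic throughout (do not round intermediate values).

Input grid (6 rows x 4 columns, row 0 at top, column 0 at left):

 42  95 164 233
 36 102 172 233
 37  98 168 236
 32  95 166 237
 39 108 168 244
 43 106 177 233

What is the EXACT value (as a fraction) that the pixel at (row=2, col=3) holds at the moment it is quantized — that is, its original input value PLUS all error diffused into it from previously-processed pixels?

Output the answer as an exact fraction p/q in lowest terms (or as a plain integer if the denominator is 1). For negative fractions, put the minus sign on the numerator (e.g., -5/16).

Answer: 4138215503/16777216

Derivation:
(0,0): OLD=42 → NEW=0, ERR=42
(0,1): OLD=907/8 → NEW=0, ERR=907/8
(0,2): OLD=27341/128 → NEW=255, ERR=-5299/128
(0,3): OLD=440091/2048 → NEW=255, ERR=-82149/2048
(1,0): OLD=9009/128 → NEW=0, ERR=9009/128
(1,1): OLD=166999/1024 → NEW=255, ERR=-94121/1024
(1,2): OLD=3880227/32768 → NEW=0, ERR=3880227/32768
(1,3): OLD=141392229/524288 → NEW=255, ERR=7698789/524288
(2,0): OLD=684205/16384 → NEW=0, ERR=684205/16384
(2,1): OLD=59846719/524288 → NEW=0, ERR=59846719/524288
(2,2): OLD=264192219/1048576 → NEW=255, ERR=-3194661/1048576
(2,3): OLD=4138215503/16777216 → NEW=255, ERR=-139974577/16777216
Target (2,3): original=236, with diffused error = 4138215503/16777216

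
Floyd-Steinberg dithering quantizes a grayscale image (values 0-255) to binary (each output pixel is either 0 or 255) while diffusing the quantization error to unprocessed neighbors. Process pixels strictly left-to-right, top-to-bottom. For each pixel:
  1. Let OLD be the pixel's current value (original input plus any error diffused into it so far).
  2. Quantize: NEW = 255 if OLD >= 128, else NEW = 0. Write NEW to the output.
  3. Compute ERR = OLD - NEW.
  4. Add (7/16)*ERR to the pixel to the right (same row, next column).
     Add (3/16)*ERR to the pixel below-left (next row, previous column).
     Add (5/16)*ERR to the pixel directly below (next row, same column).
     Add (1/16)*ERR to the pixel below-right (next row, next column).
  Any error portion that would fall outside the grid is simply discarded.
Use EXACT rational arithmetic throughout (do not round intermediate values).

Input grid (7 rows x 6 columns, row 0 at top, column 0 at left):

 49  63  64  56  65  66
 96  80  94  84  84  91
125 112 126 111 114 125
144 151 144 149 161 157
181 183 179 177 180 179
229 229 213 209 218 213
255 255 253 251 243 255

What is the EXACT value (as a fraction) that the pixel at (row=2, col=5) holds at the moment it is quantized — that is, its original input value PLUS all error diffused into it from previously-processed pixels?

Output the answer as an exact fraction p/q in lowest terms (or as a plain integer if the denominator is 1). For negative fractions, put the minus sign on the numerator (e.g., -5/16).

Answer: 5139339603517/68719476736

Derivation:
(0,0): OLD=49 → NEW=0, ERR=49
(0,1): OLD=1351/16 → NEW=0, ERR=1351/16
(0,2): OLD=25841/256 → NEW=0, ERR=25841/256
(0,3): OLD=410263/4096 → NEW=0, ERR=410263/4096
(0,4): OLD=7131681/65536 → NEW=0, ERR=7131681/65536
(0,5): OLD=119127783/1048576 → NEW=0, ERR=119127783/1048576
(1,0): OLD=32549/256 → NEW=0, ERR=32549/256
(1,1): OLD=376835/2048 → NEW=255, ERR=-145405/2048
(1,2): OLD=7768639/65536 → NEW=0, ERR=7768639/65536
(1,3): OLD=50823059/262144 → NEW=255, ERR=-16023661/262144
(1,4): OLD=1993568793/16777216 → NEW=0, ERR=1993568793/16777216
(1,5): OLD=49738541023/268435456 → NEW=255, ERR=-18712500257/268435456
(2,0): OLD=4961745/32768 → NEW=255, ERR=-3394095/32768
(2,1): OLD=78296843/1048576 → NEW=0, ERR=78296843/1048576
(2,2): OLD=3016766945/16777216 → NEW=255, ERR=-1261423135/16777216
(2,3): OLD=11904140057/134217728 → NEW=0, ERR=11904140057/134217728
(2,4): OLD=743224006347/4294967296 → NEW=255, ERR=-351992654133/4294967296
(2,5): OLD=5139339603517/68719476736 → NEW=0, ERR=5139339603517/68719476736
Target (2,5): original=125, with diffused error = 5139339603517/68719476736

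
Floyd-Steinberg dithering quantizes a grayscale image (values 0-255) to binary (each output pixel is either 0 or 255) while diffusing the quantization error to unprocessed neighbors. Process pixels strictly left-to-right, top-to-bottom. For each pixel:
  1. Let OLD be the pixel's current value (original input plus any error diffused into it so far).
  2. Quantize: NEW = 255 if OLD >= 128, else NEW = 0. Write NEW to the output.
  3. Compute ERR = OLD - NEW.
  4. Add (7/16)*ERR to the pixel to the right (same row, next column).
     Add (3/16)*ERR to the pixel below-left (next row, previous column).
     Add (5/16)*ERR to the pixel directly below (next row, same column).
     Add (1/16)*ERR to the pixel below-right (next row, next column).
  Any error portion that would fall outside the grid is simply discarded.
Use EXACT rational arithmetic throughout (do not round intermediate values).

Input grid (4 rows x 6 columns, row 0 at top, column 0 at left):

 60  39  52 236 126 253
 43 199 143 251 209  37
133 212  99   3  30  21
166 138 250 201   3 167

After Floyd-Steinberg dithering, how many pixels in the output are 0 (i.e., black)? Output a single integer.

(0,0): OLD=60 → NEW=0, ERR=60
(0,1): OLD=261/4 → NEW=0, ERR=261/4
(0,2): OLD=5155/64 → NEW=0, ERR=5155/64
(0,3): OLD=277749/1024 → NEW=255, ERR=16629/1024
(0,4): OLD=2180787/16384 → NEW=255, ERR=-1997133/16384
(0,5): OLD=52342501/262144 → NEW=255, ERR=-14504219/262144
(1,0): OLD=4735/64 → NEW=0, ERR=4735/64
(1,1): OLD=138553/512 → NEW=255, ERR=7993/512
(1,2): OLD=2983917/16384 → NEW=255, ERR=-1194003/16384
(1,3): OLD=13524681/65536 → NEW=255, ERR=-3186999/65536
(1,4): OLD=588347291/4194304 → NEW=255, ERR=-481200229/4194304
(1,5): OLD=-2556977203/67108864 → NEW=0, ERR=-2556977203/67108864
(2,0): OLD=1302915/8192 → NEW=255, ERR=-786045/8192
(2,1): OLD=43478929/262144 → NEW=255, ERR=-23367791/262144
(2,2): OLD=121989747/4194304 → NEW=0, ERR=121989747/4194304
(2,3): OLD=-856925157/33554432 → NEW=0, ERR=-856925157/33554432
(2,4): OLD=-29215134383/1073741824 → NEW=0, ERR=-29215134383/1073741824
(2,5): OLD=-171474122681/17179869184 → NEW=0, ERR=-171474122681/17179869184
(3,0): OLD=500383891/4194304 → NEW=0, ERR=500383891/4194304
(3,1): OLD=5428900695/33554432 → NEW=255, ERR=-3127479465/33554432
(3,2): OLD=55821554453/268435456 → NEW=255, ERR=-12629486827/268435456
(3,3): OLD=2906004021791/17179869184 → NEW=255, ERR=-1474862620129/17179869184
(3,4): OLD=-6394891709569/137438953472 → NEW=0, ERR=-6394891709569/137438953472
(3,5): OLD=311874139601937/2199023255552 → NEW=255, ERR=-248876790563823/2199023255552
Output grid:
  Row 0: ...###  (3 black, running=3)
  Row 1: .####.  (2 black, running=5)
  Row 2: ##....  (4 black, running=9)
  Row 3: .###.#  (2 black, running=11)

Answer: 11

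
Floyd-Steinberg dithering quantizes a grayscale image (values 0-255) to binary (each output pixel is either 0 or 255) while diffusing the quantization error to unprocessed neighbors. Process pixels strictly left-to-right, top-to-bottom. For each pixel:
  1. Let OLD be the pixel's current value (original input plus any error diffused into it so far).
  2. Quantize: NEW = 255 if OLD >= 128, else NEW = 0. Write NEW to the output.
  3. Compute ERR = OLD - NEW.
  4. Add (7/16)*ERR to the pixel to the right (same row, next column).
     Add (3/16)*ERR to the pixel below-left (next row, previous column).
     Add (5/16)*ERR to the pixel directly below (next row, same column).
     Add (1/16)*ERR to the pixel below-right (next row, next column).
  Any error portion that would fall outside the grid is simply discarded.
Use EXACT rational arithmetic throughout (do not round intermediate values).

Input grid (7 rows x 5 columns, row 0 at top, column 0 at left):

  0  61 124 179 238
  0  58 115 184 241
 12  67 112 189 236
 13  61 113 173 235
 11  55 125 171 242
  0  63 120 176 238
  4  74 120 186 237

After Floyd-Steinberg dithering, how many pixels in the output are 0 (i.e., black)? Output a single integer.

(0,0): OLD=0 → NEW=0, ERR=0
(0,1): OLD=61 → NEW=0, ERR=61
(0,2): OLD=2411/16 → NEW=255, ERR=-1669/16
(0,3): OLD=34141/256 → NEW=255, ERR=-31139/256
(0,4): OLD=756875/4096 → NEW=255, ERR=-287605/4096
(1,0): OLD=183/16 → NEW=0, ERR=183/16
(1,1): OLD=8001/128 → NEW=0, ERR=8001/128
(1,2): OLD=371733/4096 → NEW=0, ERR=371733/4096
(1,3): OLD=2719889/16384 → NEW=255, ERR=-1458031/16384
(1,4): OLD=45225491/262144 → NEW=255, ERR=-21621229/262144
(2,0): OLD=55899/2048 → NEW=0, ERR=55899/2048
(2,1): OLD=7615705/65536 → NEW=0, ERR=7615705/65536
(2,2): OLD=187089227/1048576 → NEW=255, ERR=-80297653/1048576
(2,3): OLD=1977949233/16777216 → NEW=0, ERR=1977949233/16777216
(2,4): OLD=68784595223/268435456 → NEW=255, ERR=333553943/268435456
(3,0): OLD=45422443/1048576 → NEW=0, ERR=45422443/1048576
(3,1): OLD=869175503/8388608 → NEW=0, ERR=869175503/8388608
(3,2): OLD=43961319509/268435456 → NEW=255, ERR=-24489721771/268435456
(3,3): OLD=88785211389/536870912 → NEW=255, ERR=-48116871171/536870912
(3,4): OLD=1748446445809/8589934592 → NEW=255, ERR=-441986875151/8589934592
(4,0): OLD=5900819237/134217728 → NEW=0, ERR=5900819237/134217728
(4,1): OLD=396061731173/4294967296 → NEW=0, ERR=396061731173/4294967296
(4,2): OLD=8693401917963/68719476736 → NEW=0, ERR=8693401917963/68719476736
(4,3): OLD=201198450448997/1099511627776 → NEW=255, ERR=-79177014633883/1099511627776
(4,4): OLD=3321654968056643/17592186044416 → NEW=255, ERR=-1164352473269437/17592186044416
(5,0): OLD=2132316271439/68719476736 → NEW=0, ERR=2132316271439/68719476736
(5,1): OLD=72490905073517/549755813888 → NEW=255, ERR=-67696827467923/549755813888
(5,2): OLD=1722639653494677/17592186044416 → NEW=0, ERR=1722639653494677/17592186044416
(5,3): OLD=13499091444004443/70368744177664 → NEW=255, ERR=-4444938321299877/70368744177664
(5,4): OLD=208495231177488121/1125899906842624 → NEW=255, ERR=-78609245067380999/1125899906842624
(6,0): OLD=-82613459457377/8796093022208 → NEW=0, ERR=-82613459457377/8796093022208
(6,1): OLD=14554859375290001/281474976710656 → NEW=0, ERR=14554859375290001/281474976710656
(6,2): OLD=692127107671888587/4503599627370496 → NEW=255, ERR=-456290797307587893/4503599627370496
(6,3): OLD=8283981457571585529/72057594037927936 → NEW=0, ERR=8283981457571585529/72057594037927936
(6,4): OLD=301523691532250838287/1152921504606846976 → NEW=255, ERR=7528707857504859407/1152921504606846976
Output grid:
  Row 0: ..###  (2 black, running=2)
  Row 1: ...##  (3 black, running=5)
  Row 2: ..#.#  (3 black, running=8)
  Row 3: ..###  (2 black, running=10)
  Row 4: ...##  (3 black, running=13)
  Row 5: .#.##  (2 black, running=15)
  Row 6: ..#.#  (3 black, running=18)

Answer: 18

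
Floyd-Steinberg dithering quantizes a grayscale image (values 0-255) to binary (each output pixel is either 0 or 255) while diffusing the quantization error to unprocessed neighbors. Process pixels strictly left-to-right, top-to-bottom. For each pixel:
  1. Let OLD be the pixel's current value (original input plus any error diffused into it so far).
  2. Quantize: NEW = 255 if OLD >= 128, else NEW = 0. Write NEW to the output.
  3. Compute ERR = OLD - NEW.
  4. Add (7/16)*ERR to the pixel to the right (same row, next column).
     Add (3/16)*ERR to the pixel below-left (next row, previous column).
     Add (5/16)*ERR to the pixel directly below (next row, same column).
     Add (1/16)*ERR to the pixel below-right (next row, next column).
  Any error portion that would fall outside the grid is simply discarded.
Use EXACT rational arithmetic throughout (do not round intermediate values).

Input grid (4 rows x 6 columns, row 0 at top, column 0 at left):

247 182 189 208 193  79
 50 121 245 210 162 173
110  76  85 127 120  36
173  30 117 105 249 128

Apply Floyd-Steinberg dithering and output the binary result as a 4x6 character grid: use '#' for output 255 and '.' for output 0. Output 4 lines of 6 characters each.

Answer: #####.
..##.#
#..#..
#.#.##

Derivation:
(0,0): OLD=247 → NEW=255, ERR=-8
(0,1): OLD=357/2 → NEW=255, ERR=-153/2
(0,2): OLD=4977/32 → NEW=255, ERR=-3183/32
(0,3): OLD=84215/512 → NEW=255, ERR=-46345/512
(0,4): OLD=1256641/8192 → NEW=255, ERR=-832319/8192
(0,5): OLD=4528455/131072 → NEW=0, ERR=4528455/131072
(1,0): OLD=1061/32 → NEW=0, ERR=1061/32
(1,1): OLD=23667/256 → NEW=0, ERR=23667/256
(1,2): OLD=1905535/8192 → NEW=255, ERR=-183425/8192
(1,3): OLD=4805435/32768 → NEW=255, ERR=-3550405/32768
(1,4): OLD=175462809/2097152 → NEW=0, ERR=175462809/2097152
(1,5): OLD=7182359135/33554432 → NEW=255, ERR=-1374021025/33554432
(2,0): OLD=564001/4096 → NEW=255, ERR=-480479/4096
(2,1): OLD=6742827/131072 → NEW=0, ERR=6742827/131072
(2,2): OLD=180296353/2097152 → NEW=0, ERR=180296353/2097152
(2,3): OLD=2433394681/16777216 → NEW=255, ERR=-1844795399/16777216
(2,4): OLD=44876720779/536870912 → NEW=0, ERR=44876720779/536870912
(2,5): OLD=558371487869/8589934592 → NEW=0, ERR=558371487869/8589934592
(3,0): OLD=306159137/2097152 → NEW=255, ERR=-228614623/2097152
(3,1): OLD=120320285/16777216 → NEW=0, ERR=120320285/16777216
(3,2): OLD=17394870063/134217728 → NEW=255, ERR=-16830650577/134217728
(3,3): OLD=316303680869/8589934592 → NEW=0, ERR=316303680869/8589934592
(3,4): OLD=20378571031125/68719476736 → NEW=255, ERR=2855104463445/68719476736
(3,5): OLD=188802299373915/1099511627776 → NEW=255, ERR=-91573165708965/1099511627776
Row 0: #####.
Row 1: ..##.#
Row 2: #..#..
Row 3: #.#.##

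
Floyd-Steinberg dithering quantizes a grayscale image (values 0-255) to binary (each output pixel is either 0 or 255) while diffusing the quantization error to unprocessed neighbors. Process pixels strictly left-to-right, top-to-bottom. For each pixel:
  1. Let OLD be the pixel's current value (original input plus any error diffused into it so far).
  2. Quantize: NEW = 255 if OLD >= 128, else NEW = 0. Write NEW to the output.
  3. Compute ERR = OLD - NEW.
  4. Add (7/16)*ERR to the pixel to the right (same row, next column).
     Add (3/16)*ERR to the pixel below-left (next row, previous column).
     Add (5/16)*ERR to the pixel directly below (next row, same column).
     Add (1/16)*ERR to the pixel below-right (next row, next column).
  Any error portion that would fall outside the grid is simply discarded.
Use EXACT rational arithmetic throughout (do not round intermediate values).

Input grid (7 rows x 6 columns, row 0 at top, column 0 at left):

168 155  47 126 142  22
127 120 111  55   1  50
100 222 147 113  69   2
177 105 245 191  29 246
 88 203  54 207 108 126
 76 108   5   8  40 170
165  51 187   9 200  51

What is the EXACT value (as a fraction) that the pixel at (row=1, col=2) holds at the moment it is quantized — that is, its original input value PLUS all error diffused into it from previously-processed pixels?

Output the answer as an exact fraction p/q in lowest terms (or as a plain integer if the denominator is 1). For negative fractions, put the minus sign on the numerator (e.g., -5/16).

Answer: 7782279/65536

Derivation:
(0,0): OLD=168 → NEW=255, ERR=-87
(0,1): OLD=1871/16 → NEW=0, ERR=1871/16
(0,2): OLD=25129/256 → NEW=0, ERR=25129/256
(0,3): OLD=691999/4096 → NEW=255, ERR=-352481/4096
(0,4): OLD=6838745/65536 → NEW=0, ERR=6838745/65536
(0,5): OLD=70939887/1048576 → NEW=0, ERR=70939887/1048576
(1,0): OLD=31165/256 → NEW=0, ERR=31165/256
(1,1): OLD=456235/2048 → NEW=255, ERR=-66005/2048
(1,2): OLD=7782279/65536 → NEW=0, ERR=7782279/65536
Target (1,2): original=111, with diffused error = 7782279/65536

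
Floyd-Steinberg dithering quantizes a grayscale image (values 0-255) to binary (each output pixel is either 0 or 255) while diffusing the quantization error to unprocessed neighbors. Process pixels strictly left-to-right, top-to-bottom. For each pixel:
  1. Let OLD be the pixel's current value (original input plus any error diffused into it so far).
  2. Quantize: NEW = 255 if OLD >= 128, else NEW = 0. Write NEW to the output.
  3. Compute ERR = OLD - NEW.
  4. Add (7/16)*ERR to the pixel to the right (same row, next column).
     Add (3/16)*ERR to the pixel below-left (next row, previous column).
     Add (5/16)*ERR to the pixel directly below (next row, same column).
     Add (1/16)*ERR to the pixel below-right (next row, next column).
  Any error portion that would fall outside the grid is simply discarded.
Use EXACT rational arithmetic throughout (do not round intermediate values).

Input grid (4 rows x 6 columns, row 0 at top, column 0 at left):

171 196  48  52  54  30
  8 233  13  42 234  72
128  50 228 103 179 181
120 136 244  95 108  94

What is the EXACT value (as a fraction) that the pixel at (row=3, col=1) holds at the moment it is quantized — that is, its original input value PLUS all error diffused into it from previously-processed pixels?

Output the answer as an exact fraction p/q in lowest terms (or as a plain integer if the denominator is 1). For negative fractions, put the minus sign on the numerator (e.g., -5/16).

(0,0): OLD=171 → NEW=255, ERR=-84
(0,1): OLD=637/4 → NEW=255, ERR=-383/4
(0,2): OLD=391/64 → NEW=0, ERR=391/64
(0,3): OLD=55985/1024 → NEW=0, ERR=55985/1024
(0,4): OLD=1276631/16384 → NEW=0, ERR=1276631/16384
(0,5): OLD=16800737/262144 → NEW=0, ERR=16800737/262144
(1,0): OLD=-2317/64 → NEW=0, ERR=-2317/64
(1,1): OLD=93765/512 → NEW=255, ERR=-36795/512
(1,2): OLD=-200951/16384 → NEW=0, ERR=-200951/16384
(1,3): OLD=4503045/65536 → NEW=0, ERR=4503045/65536
(1,4): OLD=1274417247/4194304 → NEW=255, ERR=204869727/4194304
(1,5): OLD=7936802793/67108864 → NEW=0, ERR=7936802793/67108864
(2,0): OLD=845511/8192 → NEW=0, ERR=845511/8192
(2,1): OLD=17861149/262144 → NEW=0, ERR=17861149/262144
(2,2): OLD=1100450775/4194304 → NEW=255, ERR=30903255/4194304
(2,3): OLD=4566337951/33554432 → NEW=255, ERR=-3990042209/33554432
(2,4): OLD=181150300189/1073741824 → NEW=255, ERR=-92653864931/1073741824
(2,5): OLD=3148370141339/17179869184 → NEW=255, ERR=-1232496500581/17179869184
(3,0): OLD=692181687/4194304 → NEW=255, ERR=-377365833/4194304
(3,1): OLD=4219873995/33554432 → NEW=0, ERR=4219873995/33554432
Target (3,1): original=136, with diffused error = 4219873995/33554432

Answer: 4219873995/33554432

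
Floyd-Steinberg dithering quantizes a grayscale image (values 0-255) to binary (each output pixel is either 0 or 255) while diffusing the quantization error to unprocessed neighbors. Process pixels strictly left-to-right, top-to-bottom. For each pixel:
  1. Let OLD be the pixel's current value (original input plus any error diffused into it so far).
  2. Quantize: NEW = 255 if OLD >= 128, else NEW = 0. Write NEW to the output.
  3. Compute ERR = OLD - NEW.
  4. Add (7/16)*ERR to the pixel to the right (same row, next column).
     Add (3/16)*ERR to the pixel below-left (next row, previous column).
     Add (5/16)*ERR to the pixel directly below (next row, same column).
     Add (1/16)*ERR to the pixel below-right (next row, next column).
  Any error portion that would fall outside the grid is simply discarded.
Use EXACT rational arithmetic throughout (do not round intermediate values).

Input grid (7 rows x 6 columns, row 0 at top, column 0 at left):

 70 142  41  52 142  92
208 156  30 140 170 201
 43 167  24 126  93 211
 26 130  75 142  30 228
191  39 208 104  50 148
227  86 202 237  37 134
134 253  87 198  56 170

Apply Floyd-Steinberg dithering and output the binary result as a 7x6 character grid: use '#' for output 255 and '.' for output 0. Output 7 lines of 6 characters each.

Answer: .#..#.
#..#.#
.#.#.#
.#.#.#
#.#..#
#.##..
.#.#.#

Derivation:
(0,0): OLD=70 → NEW=0, ERR=70
(0,1): OLD=1381/8 → NEW=255, ERR=-659/8
(0,2): OLD=635/128 → NEW=0, ERR=635/128
(0,3): OLD=110941/2048 → NEW=0, ERR=110941/2048
(0,4): OLD=5429643/32768 → NEW=255, ERR=-2926197/32768
(0,5): OLD=27751117/524288 → NEW=0, ERR=27751117/524288
(1,0): OLD=27447/128 → NEW=255, ERR=-5193/128
(1,1): OLD=120641/1024 → NEW=0, ERR=120641/1024
(1,2): OLD=2886933/32768 → NEW=0, ERR=2886933/32768
(1,3): OLD=23467025/131072 → NEW=255, ERR=-9956335/131072
(1,4): OLD=1024844467/8388608 → NEW=0, ERR=1024844467/8388608
(1,5): OLD=35622657525/134217728 → NEW=255, ERR=1397136885/134217728
(2,0): OLD=858715/16384 → NEW=0, ERR=858715/16384
(2,1): OLD=126212057/524288 → NEW=255, ERR=-7481383/524288
(2,2): OLD=322203723/8388608 → NEW=0, ERR=322203723/8388608
(2,3): OLD=9897210419/67108864 → NEW=255, ERR=-7215549901/67108864
(2,4): OLD=174681961625/2147483648 → NEW=0, ERR=174681961625/2147483648
(2,5): OLD=8846809661375/34359738368 → NEW=255, ERR=85076377535/34359738368
(3,0): OLD=333054059/8388608 → NEW=0, ERR=333054059/8388608
(3,1): OLD=10293722831/67108864 → NEW=255, ERR=-6819037489/67108864
(3,2): OLD=11540628285/536870912 → NEW=0, ERR=11540628285/536870912
(3,3): OLD=4654262494039/34359738368 → NEW=255, ERR=-4107470789801/34359738368
(3,4): OLD=-862098299337/274877906944 → NEW=0, ERR=-862098299337/274877906944
(3,5): OLD=1022482262625753/4398046511104 → NEW=255, ERR=-99019597705767/4398046511104
(4,0): OLD=197949738277/1073741824 → NEW=255, ERR=-75854426843/1073741824
(4,1): OLD=-294614399583/17179869184 → NEW=0, ERR=-294614399583/17179869184
(4,2): OLD=98103849181971/549755813888 → NEW=255, ERR=-42083883359469/549755813888
(4,3): OLD=298253841177087/8796093022208 → NEW=0, ERR=298253841177087/8796093022208
(4,4): OLD=7341085469688431/140737488355328 → NEW=0, ERR=7341085469688431/140737488355328
(4,5): OLD=368369440751052457/2251799813685248 → NEW=255, ERR=-205839511738685783/2251799813685248
(5,0): OLD=55445087530099/274877906944 → NEW=255, ERR=-14648778740621/274877906944
(5,1): OLD=339153676985891/8796093022208 → NEW=0, ERR=339153676985891/8796093022208
(5,2): OLD=14090128334432369/70368744177664 → NEW=255, ERR=-3853901430871951/70368744177664
(5,3): OLD=514832025374404651/2251799813685248 → NEW=255, ERR=-59376927115333589/2251799813685248
(5,4): OLD=120443535699335387/4503599627370496 → NEW=0, ERR=120443535699335387/4503599627370496
(5,5): OLD=8675341968620863095/72057594037927936 → NEW=0, ERR=8675341968620863095/72057594037927936
(6,0): OLD=17532479872072265/140737488355328 → NEW=0, ERR=17532479872072265/140737488355328
(6,1): OLD=688941422825315221/2251799813685248 → NEW=255, ERR=114732470335576981/2251799813685248
(6,2): OLD=807425241005444813/9007199254740992 → NEW=0, ERR=807425241005444813/9007199254740992
(6,3): OLD=33228607214795307161/144115188075855872 → NEW=255, ERR=-3520765744547940199/144115188075855872
(6,4): OLD=172004742492368770713/2305843009213693952 → NEW=0, ERR=172004742492368770713/2305843009213693952
(6,5): OLD=8925647987765226757775/36893488147419103232 → NEW=255, ERR=-482191489826644566385/36893488147419103232
Row 0: .#..#.
Row 1: #..#.#
Row 2: .#.#.#
Row 3: .#.#.#
Row 4: #.#..#
Row 5: #.##..
Row 6: .#.#.#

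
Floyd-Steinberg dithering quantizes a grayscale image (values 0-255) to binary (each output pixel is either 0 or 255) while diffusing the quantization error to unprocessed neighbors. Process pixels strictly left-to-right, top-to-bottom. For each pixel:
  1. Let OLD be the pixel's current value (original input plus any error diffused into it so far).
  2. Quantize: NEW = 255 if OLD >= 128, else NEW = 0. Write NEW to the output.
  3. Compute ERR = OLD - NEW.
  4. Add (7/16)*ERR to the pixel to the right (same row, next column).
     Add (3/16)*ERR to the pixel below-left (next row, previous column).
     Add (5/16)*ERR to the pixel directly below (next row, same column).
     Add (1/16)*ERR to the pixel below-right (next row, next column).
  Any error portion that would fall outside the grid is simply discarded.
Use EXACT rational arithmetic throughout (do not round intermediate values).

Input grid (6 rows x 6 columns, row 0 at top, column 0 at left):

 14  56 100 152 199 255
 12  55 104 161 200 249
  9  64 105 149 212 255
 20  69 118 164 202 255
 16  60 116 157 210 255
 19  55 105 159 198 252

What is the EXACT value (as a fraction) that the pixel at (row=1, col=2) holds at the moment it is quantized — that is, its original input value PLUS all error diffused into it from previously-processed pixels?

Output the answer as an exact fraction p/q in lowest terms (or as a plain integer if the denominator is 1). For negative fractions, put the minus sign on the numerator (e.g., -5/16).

Answer: 6143417/32768

Derivation:
(0,0): OLD=14 → NEW=0, ERR=14
(0,1): OLD=497/8 → NEW=0, ERR=497/8
(0,2): OLD=16279/128 → NEW=0, ERR=16279/128
(0,3): OLD=425249/2048 → NEW=255, ERR=-96991/2048
(0,4): OLD=5841895/32768 → NEW=255, ERR=-2513945/32768
(0,5): OLD=116095825/524288 → NEW=255, ERR=-17597615/524288
(1,0): OLD=3587/128 → NEW=0, ERR=3587/128
(1,1): OLD=114069/1024 → NEW=0, ERR=114069/1024
(1,2): OLD=6143417/32768 → NEW=255, ERR=-2212423/32768
Target (1,2): original=104, with diffused error = 6143417/32768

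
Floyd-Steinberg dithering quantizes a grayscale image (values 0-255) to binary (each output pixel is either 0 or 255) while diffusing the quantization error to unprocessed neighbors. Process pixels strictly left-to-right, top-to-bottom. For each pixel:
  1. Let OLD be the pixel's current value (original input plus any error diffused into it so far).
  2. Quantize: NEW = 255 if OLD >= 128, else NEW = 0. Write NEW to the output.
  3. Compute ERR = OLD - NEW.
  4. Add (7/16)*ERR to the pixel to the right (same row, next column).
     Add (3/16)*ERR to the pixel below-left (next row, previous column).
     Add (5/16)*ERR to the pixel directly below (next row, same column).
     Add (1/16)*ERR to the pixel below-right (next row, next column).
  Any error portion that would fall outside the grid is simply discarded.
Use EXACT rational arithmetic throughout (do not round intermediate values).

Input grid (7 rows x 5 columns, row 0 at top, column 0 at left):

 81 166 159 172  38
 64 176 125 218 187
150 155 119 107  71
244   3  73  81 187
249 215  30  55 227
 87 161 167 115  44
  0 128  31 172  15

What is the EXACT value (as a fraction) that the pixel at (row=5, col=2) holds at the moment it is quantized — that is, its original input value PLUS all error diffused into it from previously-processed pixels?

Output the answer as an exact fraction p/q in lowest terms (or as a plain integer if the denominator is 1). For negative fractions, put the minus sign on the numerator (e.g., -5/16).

(0,0): OLD=81 → NEW=0, ERR=81
(0,1): OLD=3223/16 → NEW=255, ERR=-857/16
(0,2): OLD=34705/256 → NEW=255, ERR=-30575/256
(0,3): OLD=490487/4096 → NEW=0, ERR=490487/4096
(0,4): OLD=5923777/65536 → NEW=0, ERR=5923777/65536
(1,0): OLD=20293/256 → NEW=0, ERR=20293/256
(1,1): OLD=361699/2048 → NEW=255, ERR=-160541/2048
(1,2): OLD=4750495/65536 → NEW=0, ERR=4750495/65536
(1,3): OLD=77756531/262144 → NEW=255, ERR=10909811/262144
(1,4): OLD=1010570233/4194304 → NEW=255, ERR=-58977287/4194304
(2,0): OLD=5245297/32768 → NEW=255, ERR=-3110543/32768
(2,1): OLD=112741611/1048576 → NEW=0, ERR=112741611/1048576
(2,2): OLD=3214440321/16777216 → NEW=255, ERR=-1063749759/16777216
(2,3): OLD=25275884275/268435456 → NEW=0, ERR=25275884275/268435456
(2,4): OLD=474172782565/4294967296 → NEW=0, ERR=474172782565/4294967296
(3,0): OLD=3934178657/16777216 → NEW=255, ERR=-344011423/16777216
(3,1): OLD=1316353997/134217728 → NEW=0, ERR=1316353997/134217728
(3,2): OLD=351551093087/4294967296 → NEW=0, ERR=351551093087/4294967296
(3,3): OLD=1399925552327/8589934592 → NEW=255, ERR=-790507768633/8589934592
(3,4): OLD=25718086041283/137438953472 → NEW=255, ERR=-9328847094077/137438953472
(4,0): OLD=524912033423/2147483648 → NEW=255, ERR=-22696296817/2147483648
(4,1): OLD=15634142337295/68719476736 → NEW=255, ERR=-1889324230385/68719476736
(4,2): OLD=29585953466817/1099511627776 → NEW=0, ERR=29585953466817/1099511627776
(4,3): OLD=534851684357903/17592186044416 → NEW=0, ERR=534851684357903/17592186044416
(4,4): OLD=60049359453454569/281474976710656 → NEW=255, ERR=-11726759607762711/281474976710656
(5,0): OLD=86358131434637/1099511627776 → NEW=0, ERR=86358131434637/1099511627776
(5,1): OLD=1681420145596391/8796093022208 → NEW=255, ERR=-561583575066649/8796093022208
(5,2): OLD=42631915387186975/281474976710656 → NEW=255, ERR=-29144203674030305/281474976710656
Target (5,2): original=167, with diffused error = 42631915387186975/281474976710656

Answer: 42631915387186975/281474976710656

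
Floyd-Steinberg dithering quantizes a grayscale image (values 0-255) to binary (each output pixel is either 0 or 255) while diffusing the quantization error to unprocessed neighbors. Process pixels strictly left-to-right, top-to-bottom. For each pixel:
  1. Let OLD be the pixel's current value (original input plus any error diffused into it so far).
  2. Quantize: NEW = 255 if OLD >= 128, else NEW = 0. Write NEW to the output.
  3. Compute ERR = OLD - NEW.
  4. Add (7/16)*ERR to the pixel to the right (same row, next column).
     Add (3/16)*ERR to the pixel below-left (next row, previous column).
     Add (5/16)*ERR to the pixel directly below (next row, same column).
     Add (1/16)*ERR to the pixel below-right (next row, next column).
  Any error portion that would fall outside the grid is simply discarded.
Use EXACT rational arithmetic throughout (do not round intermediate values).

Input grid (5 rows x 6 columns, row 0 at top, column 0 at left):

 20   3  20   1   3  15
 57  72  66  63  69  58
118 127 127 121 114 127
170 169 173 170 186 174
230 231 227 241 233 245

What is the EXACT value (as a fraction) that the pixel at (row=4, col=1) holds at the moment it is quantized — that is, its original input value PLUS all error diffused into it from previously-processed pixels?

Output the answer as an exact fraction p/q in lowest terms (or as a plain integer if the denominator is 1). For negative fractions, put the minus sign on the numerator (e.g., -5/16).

Answer: 1958053813611/8589934592

Derivation:
(0,0): OLD=20 → NEW=0, ERR=20
(0,1): OLD=47/4 → NEW=0, ERR=47/4
(0,2): OLD=1609/64 → NEW=0, ERR=1609/64
(0,3): OLD=12287/1024 → NEW=0, ERR=12287/1024
(0,4): OLD=135161/16384 → NEW=0, ERR=135161/16384
(0,5): OLD=4878287/262144 → NEW=0, ERR=4878287/262144
(1,0): OLD=4189/64 → NEW=0, ERR=4189/64
(1,1): OLD=56459/512 → NEW=0, ERR=56459/512
(1,2): OLD=2049383/16384 → NEW=0, ERR=2049383/16384
(1,3): OLD=8165275/65536 → NEW=0, ERR=8165275/65536
(1,4): OLD=546627889/4194304 → NEW=255, ERR=-522919631/4194304
(1,5): OLD=656740871/67108864 → NEW=0, ERR=656740871/67108864
(2,0): OLD=1303593/8192 → NEW=255, ERR=-785367/8192
(2,1): OLD=38551123/262144 → NEW=255, ERR=-28295597/262144
(2,2): OLD=625448377/4194304 → NEW=255, ERR=-444099143/4194304
(2,3): OLD=3290124849/33554432 → NEW=0, ERR=3290124849/33554432
(2,4): OLD=136966209555/1073741824 → NEW=0, ERR=136966209555/1073741824
(2,5): OLD=3059278697397/17179869184 → NEW=255, ERR=-1321587944523/17179869184
(3,0): OLD=502486169/4194304 → NEW=0, ERR=502486169/4194304
(3,1): OLD=5430374053/33554432 → NEW=255, ERR=-3126006107/33554432
(3,2): OLD=29740598719/268435456 → NEW=0, ERR=29740598719/268435456
(3,3): OLD=4576943749309/17179869184 → NEW=255, ERR=196077107389/17179869184
(3,4): OLD=30588453648413/137438953472 → NEW=255, ERR=-4458479486947/137438953472
(3,5): OLD=316088847099539/2199023255552 → NEW=255, ERR=-244662083066221/2199023255552
(4,0): OLD=134201738199/536870912 → NEW=255, ERR=-2700344361/536870912
(4,1): OLD=1958053813611/8589934592 → NEW=255, ERR=-232379507349/8589934592
Target (4,1): original=231, with diffused error = 1958053813611/8589934592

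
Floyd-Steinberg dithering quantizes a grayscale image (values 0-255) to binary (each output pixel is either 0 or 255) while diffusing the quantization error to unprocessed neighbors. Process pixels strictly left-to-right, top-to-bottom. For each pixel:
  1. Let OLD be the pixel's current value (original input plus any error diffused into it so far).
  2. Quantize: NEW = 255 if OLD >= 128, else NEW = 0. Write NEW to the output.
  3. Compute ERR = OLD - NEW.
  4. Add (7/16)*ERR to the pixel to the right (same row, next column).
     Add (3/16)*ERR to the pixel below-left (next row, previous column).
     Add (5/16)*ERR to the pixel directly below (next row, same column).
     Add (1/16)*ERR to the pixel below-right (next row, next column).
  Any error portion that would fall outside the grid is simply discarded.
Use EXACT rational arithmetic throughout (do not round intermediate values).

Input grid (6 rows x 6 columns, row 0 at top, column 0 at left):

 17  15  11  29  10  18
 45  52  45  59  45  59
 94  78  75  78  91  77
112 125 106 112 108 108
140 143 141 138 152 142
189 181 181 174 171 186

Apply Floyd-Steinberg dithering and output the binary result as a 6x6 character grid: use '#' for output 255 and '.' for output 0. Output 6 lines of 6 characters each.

(0,0): OLD=17 → NEW=0, ERR=17
(0,1): OLD=359/16 → NEW=0, ERR=359/16
(0,2): OLD=5329/256 → NEW=0, ERR=5329/256
(0,3): OLD=156087/4096 → NEW=0, ERR=156087/4096
(0,4): OLD=1747969/65536 → NEW=0, ERR=1747969/65536
(0,5): OLD=31110151/1048576 → NEW=0, ERR=31110151/1048576
(1,0): OLD=13957/256 → NEW=0, ERR=13957/256
(1,1): OLD=179875/2048 → NEW=0, ERR=179875/2048
(1,2): OLD=6453855/65536 → NEW=0, ERR=6453855/65536
(1,3): OLD=31534515/262144 → NEW=0, ERR=31534515/262144
(1,4): OLD=1911067385/16777216 → NEW=0, ERR=1911067385/16777216
(1,5): OLD=32151455743/268435456 → NEW=0, ERR=32151455743/268435456
(2,0): OLD=4178097/32768 → NEW=0, ERR=4178097/32768
(2,1): OLD=191996843/1048576 → NEW=255, ERR=-75390037/1048576
(2,2): OLD=1717379521/16777216 → NEW=0, ERR=1717379521/16777216
(2,3): OLD=25218028025/134217728 → NEW=255, ERR=-9007492615/134217728
(2,4): OLD=546368228715/4294967296 → NEW=0, ERR=546368228715/4294967296
(2,5): OLD=12177327019677/68719476736 → NEW=255, ERR=-5346139548003/68719476736
(3,0): OLD=2321373601/16777216 → NEW=255, ERR=-1956816479/16777216
(3,1): OLD=10558418957/134217728 → NEW=0, ERR=10558418957/134217728
(3,2): OLD=166782488823/1073741824 → NEW=255, ERR=-107021676297/1073741824
(3,3): OLD=5337529483237/68719476736 → NEW=0, ERR=5337529483237/68719476736
(3,4): OLD=89584582808389/549755813888 → NEW=255, ERR=-50603149733051/549755813888
(3,5): OLD=451845549622507/8796093022208 → NEW=0, ERR=451845549622507/8796093022208
(4,0): OLD=254050308431/2147483648 → NEW=0, ERR=254050308431/2147483648
(4,1): OLD=6643865695107/34359738368 → NEW=255, ERR=-2117867588733/34359738368
(4,2): OLD=112552555814809/1099511627776 → NEW=0, ERR=112552555814809/1099511627776
(4,3): OLD=3229382828565597/17592186044416 → NEW=255, ERR=-1256624612760483/17592186044416
(4,4): OLD=29968801058851885/281474976710656 → NEW=0, ERR=29968801058851885/281474976710656
(4,5): OLD=895679229774852635/4503599627370496 → NEW=255, ERR=-252738675204623845/4503599627370496
(5,0): OLD=117874270733113/549755813888 → NEW=255, ERR=-22313461808327/549755813888
(5,1): OLD=3000669819886537/17592186044416 → NEW=255, ERR=-1485337621439543/17592186044416
(5,2): OLD=22349794928011955/140737488355328 → NEW=255, ERR=-13538264602596685/140737488355328
(5,3): OLD=612280519170420833/4503599627370496 → NEW=255, ERR=-536137385809055647/4503599627370496
(5,4): OLD=1235809879756235393/9007199254740992 → NEW=255, ERR=-1061025930202717567/9007199254740992
(5,5): OLD=17809858352527191093/144115188075855872 → NEW=0, ERR=17809858352527191093/144115188075855872
Row 0: ......
Row 1: ......
Row 2: .#.#.#
Row 3: #.#.#.
Row 4: .#.#.#
Row 5: #####.

Answer: ......
......
.#.#.#
#.#.#.
.#.#.#
#####.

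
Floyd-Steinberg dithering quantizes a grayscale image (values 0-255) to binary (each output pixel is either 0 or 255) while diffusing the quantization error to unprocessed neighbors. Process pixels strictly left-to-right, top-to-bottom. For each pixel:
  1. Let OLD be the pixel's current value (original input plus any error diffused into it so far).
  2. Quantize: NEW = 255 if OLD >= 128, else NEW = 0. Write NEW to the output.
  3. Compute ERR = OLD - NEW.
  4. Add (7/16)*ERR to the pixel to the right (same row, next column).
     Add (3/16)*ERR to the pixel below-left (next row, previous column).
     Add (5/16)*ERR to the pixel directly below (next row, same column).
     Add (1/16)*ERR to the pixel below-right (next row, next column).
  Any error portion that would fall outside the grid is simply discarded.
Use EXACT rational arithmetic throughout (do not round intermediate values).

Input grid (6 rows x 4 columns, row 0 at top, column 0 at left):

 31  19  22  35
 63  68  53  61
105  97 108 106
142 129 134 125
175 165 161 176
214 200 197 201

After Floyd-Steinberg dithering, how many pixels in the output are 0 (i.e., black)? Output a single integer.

(0,0): OLD=31 → NEW=0, ERR=31
(0,1): OLD=521/16 → NEW=0, ERR=521/16
(0,2): OLD=9279/256 → NEW=0, ERR=9279/256
(0,3): OLD=208313/4096 → NEW=0, ERR=208313/4096
(1,0): OLD=20171/256 → NEW=0, ERR=20171/256
(1,1): OLD=248589/2048 → NEW=0, ERR=248589/2048
(1,2): OLD=8454289/65536 → NEW=255, ERR=-8257391/65536
(1,3): OLD=25201863/1048576 → NEW=0, ERR=25201863/1048576
(2,0): OLD=4993247/32768 → NEW=255, ERR=-3362593/32768
(2,1): OLD=74801413/1048576 → NEW=0, ERR=74801413/1048576
(2,2): OLD=234730137/2097152 → NEW=0, ERR=234730137/2097152
(2,3): OLD=5187662869/33554432 → NEW=255, ERR=-3368717291/33554432
(3,0): OLD=2068754031/16777216 → NEW=0, ERR=2068754031/16777216
(3,1): OLD=59005440753/268435456 → NEW=255, ERR=-9445600527/268435456
(3,2): OLD=597933648399/4294967296 → NEW=255, ERR=-497283012081/4294967296
(3,3): OLD=3433701761769/68719476736 → NEW=0, ERR=3433701761769/68719476736
(4,0): OLD=888782797699/4294967296 → NEW=255, ERR=-206433862781/4294967296
(4,1): OLD=4087890287753/34359738368 → NEW=0, ERR=4087890287753/34359738368
(4,2): OLD=202352226684393/1099511627776 → NEW=255, ERR=-78023238398487/1099511627776
(4,3): OLD=2697453764876591/17592186044416 → NEW=255, ERR=-1788553676449489/17592186044416
(5,0): OLD=121654060524051/549755813888 → NEW=255, ERR=-18533672017389/549755813888
(5,1): OLD=3626111462612837/17592186044416 → NEW=255, ERR=-859895978713243/17592186044416
(5,2): OLD=1247399321472145/8796093022208 → NEW=255, ERR=-995604399190895/8796093022208
(5,3): OLD=32446868533546089/281474976710656 → NEW=0, ERR=32446868533546089/281474976710656
Output grid:
  Row 0: ....  (4 black, running=4)
  Row 1: ..#.  (3 black, running=7)
  Row 2: #..#  (2 black, running=9)
  Row 3: .##.  (2 black, running=11)
  Row 4: #.##  (1 black, running=12)
  Row 5: ###.  (1 black, running=13)

Answer: 13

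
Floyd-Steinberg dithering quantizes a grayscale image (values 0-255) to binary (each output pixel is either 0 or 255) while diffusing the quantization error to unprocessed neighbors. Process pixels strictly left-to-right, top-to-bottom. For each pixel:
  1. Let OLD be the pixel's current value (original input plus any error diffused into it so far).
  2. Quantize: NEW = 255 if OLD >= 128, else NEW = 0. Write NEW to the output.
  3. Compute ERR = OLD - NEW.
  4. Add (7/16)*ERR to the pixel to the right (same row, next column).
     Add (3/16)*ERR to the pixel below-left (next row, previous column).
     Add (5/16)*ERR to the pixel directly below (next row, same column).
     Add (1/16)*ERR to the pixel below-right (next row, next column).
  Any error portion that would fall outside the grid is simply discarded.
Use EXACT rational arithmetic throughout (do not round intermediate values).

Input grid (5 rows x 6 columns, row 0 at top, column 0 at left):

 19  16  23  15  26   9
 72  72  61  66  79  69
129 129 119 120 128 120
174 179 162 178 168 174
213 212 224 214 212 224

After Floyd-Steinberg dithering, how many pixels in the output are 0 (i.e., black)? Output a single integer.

Answer: 15

Derivation:
(0,0): OLD=19 → NEW=0, ERR=19
(0,1): OLD=389/16 → NEW=0, ERR=389/16
(0,2): OLD=8611/256 → NEW=0, ERR=8611/256
(0,3): OLD=121717/4096 → NEW=0, ERR=121717/4096
(0,4): OLD=2555955/65536 → NEW=0, ERR=2555955/65536
(0,5): OLD=27328869/1048576 → NEW=0, ERR=27328869/1048576
(1,0): OLD=21119/256 → NEW=0, ERR=21119/256
(1,1): OLD=252281/2048 → NEW=0, ERR=252281/2048
(1,2): OLD=8683245/65536 → NEW=255, ERR=-8028435/65536
(1,3): OLD=8154153/262144 → NEW=0, ERR=8154153/262144
(1,4): OLD=1871338907/16777216 → NEW=0, ERR=1871338907/16777216
(1,5): OLD=34462052813/268435456 → NEW=255, ERR=-33988988467/268435456
(2,0): OLD=5828675/32768 → NEW=255, ERR=-2527165/32768
(2,1): OLD=121572113/1048576 → NEW=0, ERR=121572113/1048576
(2,2): OLD=2432236403/16777216 → NEW=255, ERR=-1845953677/16777216
(2,3): OLD=12729322651/134217728 → NEW=0, ERR=12729322651/134217728
(2,4): OLD=784056330833/4294967296 → NEW=255, ERR=-311160329647/4294967296
(2,5): OLD=3828158583623/68719476736 → NEW=0, ERR=3828158583623/68719476736
(3,0): OLD=2879605523/16777216 → NEW=255, ERR=-1398584557/16777216
(3,1): OLD=20576927127/134217728 → NEW=255, ERR=-13648593513/134217728
(3,2): OLD=116131623861/1073741824 → NEW=0, ERR=116131623861/1073741824
(3,3): OLD=16114398821023/68719476736 → NEW=255, ERR=-1409067746657/68719476736
(3,4): OLD=83981770908095/549755813888 → NEW=255, ERR=-56205961633345/549755813888
(3,5): OLD=1250376275580881/8796093022208 → NEW=255, ERR=-992627445082159/8796093022208
(4,0): OLD=360524854205/2147483648 → NEW=255, ERR=-187083476035/2147483648
(4,1): OLD=5400563640601/34359738368 → NEW=255, ERR=-3361169643239/34359738368
(4,2): OLD=225181066133371/1099511627776 → NEW=255, ERR=-55194398949509/1099511627776
(4,3): OLD=3047324614159495/17592186044416 → NEW=255, ERR=-1438682827166585/17592186044416
(4,4): OLD=34292475397520631/281474976710656 → NEW=0, ERR=34292475397520631/281474976710656
(4,5): OLD=1061255800744217441/4503599627370496 → NEW=255, ERR=-87162104235259039/4503599627370496
Output grid:
  Row 0: ......  (6 black, running=6)
  Row 1: ..#..#  (4 black, running=10)
  Row 2: #.#.#.  (3 black, running=13)
  Row 3: ##.###  (1 black, running=14)
  Row 4: ####.#  (1 black, running=15)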